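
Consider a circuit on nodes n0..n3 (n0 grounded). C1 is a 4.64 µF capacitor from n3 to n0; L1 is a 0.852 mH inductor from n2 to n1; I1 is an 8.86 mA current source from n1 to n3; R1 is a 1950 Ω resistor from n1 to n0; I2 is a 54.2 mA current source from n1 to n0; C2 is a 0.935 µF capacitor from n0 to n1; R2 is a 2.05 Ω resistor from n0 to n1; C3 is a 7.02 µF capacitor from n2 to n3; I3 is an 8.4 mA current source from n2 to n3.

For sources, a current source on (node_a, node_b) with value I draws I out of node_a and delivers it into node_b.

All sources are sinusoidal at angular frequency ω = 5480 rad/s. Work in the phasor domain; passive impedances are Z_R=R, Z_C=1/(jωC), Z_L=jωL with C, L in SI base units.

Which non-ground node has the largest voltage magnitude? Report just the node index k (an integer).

MNA unknowns: 3 node voltages V₁..V_3
C1: Y=0.000+0.02543j on G[3,0]
L1: Y=0.000-0.2142j on G[2,1]
I1: z[1]−=0.00886, z[3]+=0.00886
R1: Y=0.0005128+0.000j on G[1,0]
I2: z[1]−=0.0542, z[0]+=0.0542
C2: Y=0.000+0.005124j on G[0,1]
R2: Y=0.4878+0.000j on G[0,1]
C3: Y=0.000+0.03847j on G[2,3]
I3: z[2]−=0.0084, z[3]+=0.0084
solve → V1=-0.1245+0.005510j, V2=-0.1341+0.01595j, V3=-0.08073-0.2605j

3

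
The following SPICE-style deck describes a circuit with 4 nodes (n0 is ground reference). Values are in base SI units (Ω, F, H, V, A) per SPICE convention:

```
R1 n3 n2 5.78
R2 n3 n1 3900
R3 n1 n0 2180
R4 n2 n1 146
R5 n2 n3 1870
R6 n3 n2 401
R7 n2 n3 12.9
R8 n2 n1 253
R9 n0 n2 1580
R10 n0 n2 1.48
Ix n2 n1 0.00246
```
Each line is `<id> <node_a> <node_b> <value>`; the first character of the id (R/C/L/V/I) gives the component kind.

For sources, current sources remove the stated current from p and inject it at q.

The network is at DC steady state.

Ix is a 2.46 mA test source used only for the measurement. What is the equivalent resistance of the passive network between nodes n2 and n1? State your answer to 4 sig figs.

R_eq = 86.83 Ω

Apply KCL at each of the 3 non-ground nodes and solve the resulting linear system.
Node n1: branches {R2, R3, R4, R8, Ix} → V_1 = 0.2135
Node n2: branches {R1, R4, R5, R6, R7, R8, R9, R10, Ix} → V_2 = -0.0001448
Node n3: branches {R1, R2, R5, R6, R7} → V_3 = 7.101e-05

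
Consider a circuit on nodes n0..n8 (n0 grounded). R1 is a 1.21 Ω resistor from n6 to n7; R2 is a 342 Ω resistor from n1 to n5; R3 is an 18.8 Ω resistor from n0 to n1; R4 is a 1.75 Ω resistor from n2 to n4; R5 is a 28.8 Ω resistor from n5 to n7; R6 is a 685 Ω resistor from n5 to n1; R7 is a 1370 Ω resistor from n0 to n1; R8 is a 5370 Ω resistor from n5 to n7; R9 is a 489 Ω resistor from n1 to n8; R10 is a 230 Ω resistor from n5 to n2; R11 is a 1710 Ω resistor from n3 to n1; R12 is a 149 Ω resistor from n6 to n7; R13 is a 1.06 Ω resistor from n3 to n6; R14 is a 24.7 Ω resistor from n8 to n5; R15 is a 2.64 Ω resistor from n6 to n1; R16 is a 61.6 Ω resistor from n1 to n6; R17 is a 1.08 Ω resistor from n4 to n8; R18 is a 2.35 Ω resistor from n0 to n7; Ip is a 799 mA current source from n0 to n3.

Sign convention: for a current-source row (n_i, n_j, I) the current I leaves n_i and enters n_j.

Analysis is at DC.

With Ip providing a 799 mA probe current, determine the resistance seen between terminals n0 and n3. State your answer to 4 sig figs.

Apply KCL at each of the 8 non-ground nodes and solve the resulting linear system.
Node n1: branches {R2, R3, R6, R7, R9, R11, R15, R16} → V_1 = 2.130
Node n2: branches {R4, R10} → V_2 = 1.707
Node n3: branches {R11, R13, Ip} → V_3 = 3.272
Node n4: branches {R4, R17} → V_4 = 1.707
Node n5: branches {R2, R5, R6, R8, R10, R14} → V_5 = 1.688
Node n6: branches {R1, R12, R13, R15, R16} → V_6 = 2.426
Node n7: branches {R1, R5, R8, R12, R18} → V_7 = 1.608
Node n8: branches {R9, R14, R17} → V_8 = 1.707

R_eq = 4.095 Ω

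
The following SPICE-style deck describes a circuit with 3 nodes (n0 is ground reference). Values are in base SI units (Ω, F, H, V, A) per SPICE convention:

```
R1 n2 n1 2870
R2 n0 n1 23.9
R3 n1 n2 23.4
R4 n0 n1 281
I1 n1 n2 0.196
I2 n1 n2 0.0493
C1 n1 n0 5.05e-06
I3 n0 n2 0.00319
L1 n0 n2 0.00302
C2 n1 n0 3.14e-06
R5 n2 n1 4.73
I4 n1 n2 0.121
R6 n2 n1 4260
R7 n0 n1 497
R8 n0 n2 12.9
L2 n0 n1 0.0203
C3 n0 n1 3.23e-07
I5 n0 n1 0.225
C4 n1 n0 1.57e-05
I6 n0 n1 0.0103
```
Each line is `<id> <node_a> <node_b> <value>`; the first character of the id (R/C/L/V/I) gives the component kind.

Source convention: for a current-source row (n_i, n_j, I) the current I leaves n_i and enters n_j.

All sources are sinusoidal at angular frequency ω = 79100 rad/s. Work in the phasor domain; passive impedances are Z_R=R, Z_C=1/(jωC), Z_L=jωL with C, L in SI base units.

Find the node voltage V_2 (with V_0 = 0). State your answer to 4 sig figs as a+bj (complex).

1.117-0.04669j V

MNA unknowns: 2 node voltages V₁..V_2
R1: Y=0.0003484+0.000j on G[2,1]
R2: Y=0.04184+0.000j on G[0,1]
R3: Y=0.04274+0.000j on G[1,2]
R4: Y=0.003559+0.000j on G[0,1]
I1: z[1]−=0.196, z[2]+=0.196
I2: z[1]−=0.0493, z[2]+=0.0493
C1: Y=0.000+0.3995j on G[1,0]
I3: z[0]−=0.00319, z[2]+=0.00319
L1: Y=0.000-0.004186j on G[0,2]
C2: Y=0.000+0.2484j on G[1,0]
R5: Y=0.2114+0.000j on G[2,1]
I4: z[1]−=0.121, z[2]+=0.121
R6: Y=0.0002347+0.000j on G[2,1]
R7: Y=0.002012+0.000j on G[0,1]
R8: Y=0.07752+0.000j on G[0,2]
L2: Y=0.000-0.0006228j on G[0,1]
C3: Y=0.000+0.02555j on G[0,1]
I5: z[0]−=0.225, z[1]+=0.225
C4: Y=0.000+1.242j on G[1,0]
I6: z[0]−=0.0103, z[1]+=0.0103
solve → V1=0.006297-0.07926j, V2=1.117-0.04669j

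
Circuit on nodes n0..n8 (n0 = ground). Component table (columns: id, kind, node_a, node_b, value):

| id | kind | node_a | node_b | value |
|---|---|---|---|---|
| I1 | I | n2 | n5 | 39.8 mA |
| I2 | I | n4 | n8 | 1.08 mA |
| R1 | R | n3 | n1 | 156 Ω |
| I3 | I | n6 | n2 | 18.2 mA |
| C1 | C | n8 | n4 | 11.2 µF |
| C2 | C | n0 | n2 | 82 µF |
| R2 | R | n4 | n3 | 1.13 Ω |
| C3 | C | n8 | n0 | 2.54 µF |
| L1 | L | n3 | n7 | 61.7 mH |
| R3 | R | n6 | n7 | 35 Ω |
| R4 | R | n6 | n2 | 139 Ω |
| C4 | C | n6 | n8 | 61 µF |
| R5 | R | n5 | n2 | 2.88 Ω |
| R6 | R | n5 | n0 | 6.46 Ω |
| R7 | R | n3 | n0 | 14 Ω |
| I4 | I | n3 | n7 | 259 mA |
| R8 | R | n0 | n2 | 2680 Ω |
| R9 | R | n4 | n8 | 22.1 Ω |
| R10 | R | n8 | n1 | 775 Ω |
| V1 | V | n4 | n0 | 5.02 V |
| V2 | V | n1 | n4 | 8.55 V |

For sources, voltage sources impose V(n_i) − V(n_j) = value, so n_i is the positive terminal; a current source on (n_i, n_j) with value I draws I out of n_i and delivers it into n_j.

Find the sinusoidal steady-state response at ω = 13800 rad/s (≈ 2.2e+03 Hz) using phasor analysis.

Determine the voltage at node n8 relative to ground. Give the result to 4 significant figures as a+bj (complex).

Element admittances at ω=13800 rad/s:
  I1: injects 0.0398 A into n5 (from n2)
  I2: injects 0.00108 A into n8 (from n4)
  Y(R1) = 0.006410+0.000j S between n3,n1
  I3: injects 0.0182 A into n2 (from n6)
  Y(C1) = 0.000+0.1546j S between n8,n4
  Y(C2) = 0.000+1.132j S between n0,n2
  Y(R2) = 0.8850+0.000j S between n4,n3
  Y(C3) = 0.000+0.03505j S between n8,n0
  Y(L1) = 0.000-0.001174j S between n3,n7
  Y(R3) = 0.02857+0.000j S between n6,n7
  Y(R4) = 0.007194+0.000j S between n6,n2
  Y(C4) = 0.000+0.8418j S between n6,n8
  Y(R5) = 0.3472+0.000j S between n5,n2
  Y(R6) = 0.1548+0.000j S between n5,n0
  Y(R7) = 0.07143+0.000j S between n3,n0
  I4: injects 0.259 A into n7 (from n3)
  Y(R8) = 0.0003731+0.000j S between n0,n2
  Y(R9) = 0.04525+0.000j S between n4,n8
  Y(R10) = 0.001290+0.000j S between n8,n1
  V1: constraint V(n4)−V(n0) = 5.02
  V2: constraint V(n1)−V(n4) = 8.55
Assemble and solve the 10×10 MNA system:
  V(n1)=13.57+0.000j  V(n2)=-0.006259-0.03479j  V(n3)=4.434-0.01126j  V(n4)=5.020+0.000j  V(n5)=0.07495-0.02406j  V(n6)=4.549-1.539j  V(n7)=13.66-1.160j  V(n8)=4.523-1.290j
  i(V1)=-0.4129-0.1469j  i(V2)=-0.07024-0.001737j

4.523-1.290j V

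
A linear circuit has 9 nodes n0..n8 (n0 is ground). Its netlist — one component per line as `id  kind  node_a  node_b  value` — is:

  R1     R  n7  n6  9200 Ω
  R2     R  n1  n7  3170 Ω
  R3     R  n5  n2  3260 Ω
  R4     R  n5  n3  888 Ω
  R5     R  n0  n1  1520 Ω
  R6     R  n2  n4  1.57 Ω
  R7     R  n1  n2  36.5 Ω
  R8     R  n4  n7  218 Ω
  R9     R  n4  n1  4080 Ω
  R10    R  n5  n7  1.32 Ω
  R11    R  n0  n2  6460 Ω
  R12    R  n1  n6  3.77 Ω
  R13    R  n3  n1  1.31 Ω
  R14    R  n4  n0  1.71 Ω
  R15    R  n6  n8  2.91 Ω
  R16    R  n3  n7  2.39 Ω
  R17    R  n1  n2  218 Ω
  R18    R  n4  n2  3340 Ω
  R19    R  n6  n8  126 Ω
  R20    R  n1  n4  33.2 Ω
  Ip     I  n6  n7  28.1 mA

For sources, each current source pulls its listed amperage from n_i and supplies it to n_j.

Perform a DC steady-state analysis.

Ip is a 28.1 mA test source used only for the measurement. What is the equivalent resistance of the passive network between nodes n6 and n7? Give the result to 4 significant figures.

R_eq = 7.393 Ω

Element admittances at DC:
  Y(R1) = 0.0001087 S between n7,n6
  Y(R2) = 0.0003155 S between n1,n7
  Y(R3) = 0.0003067 S between n5,n2
  Y(R4) = 0.001126 S between n5,n3
  Y(R5) = 0.0006579 S between n0,n1
  Y(R6) = 0.6369 S between n2,n4
  Y(R7) = 0.02740 S between n1,n2
  Y(R8) = 0.004587 S between n4,n7
  Y(R9) = 0.0002451 S between n4,n1
  Y(R10) = 0.7576 S between n5,n7
  Y(R11) = 0.0001548 S between n0,n2
  Y(R12) = 0.2653 S between n1,n6
  Y(R13) = 0.7634 S between n3,n1
  Y(R14) = 0.5848 S between n4,n0
  Y(R15) = 0.3436 S between n6,n8
  Y(R16) = 0.4184 S between n3,n7
  Y(R17) = 0.004587 S between n1,n2
  Y(R18) = 0.0002994 S between n4,n2
  Y(R19) = 0.007937 S between n6,n8
  Y(R20) = 0.03012 S between n1,n4
  Ip: injects 0.0281 A into n7 (from n6)
Assemble and solve the 8×8 MNA system:
  V(n1)=-0.007484  V(n2)=-0.0003062  V(n3)=0.02865  V(n4)=8.500e-06  V(n5)=0.09426  V(n6)=-0.1133  V(n7)=0.09440  V(n8)=-0.1133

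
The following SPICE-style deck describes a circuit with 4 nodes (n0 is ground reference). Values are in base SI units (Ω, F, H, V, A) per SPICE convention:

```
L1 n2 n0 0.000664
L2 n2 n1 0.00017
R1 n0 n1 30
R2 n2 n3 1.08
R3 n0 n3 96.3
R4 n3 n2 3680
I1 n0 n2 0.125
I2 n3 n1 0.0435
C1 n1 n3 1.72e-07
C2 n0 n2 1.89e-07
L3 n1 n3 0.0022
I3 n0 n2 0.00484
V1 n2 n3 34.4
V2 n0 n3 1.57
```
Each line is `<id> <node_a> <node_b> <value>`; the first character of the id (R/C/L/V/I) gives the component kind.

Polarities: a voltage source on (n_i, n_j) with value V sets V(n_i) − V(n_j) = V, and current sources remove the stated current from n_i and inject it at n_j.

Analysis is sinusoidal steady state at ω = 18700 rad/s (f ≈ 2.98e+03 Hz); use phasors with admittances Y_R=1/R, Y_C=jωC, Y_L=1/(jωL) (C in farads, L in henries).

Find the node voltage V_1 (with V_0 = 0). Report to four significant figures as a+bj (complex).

30.38-2.888j V

MNA unknowns: 3 node voltages V₁..V_3 plus 2 source currents (V1, V2)
L1: Y=0.000-0.08054j on G[2,0]
L2: Y=0.000-0.3146j on G[2,1]
R1: Y=0.03333+0.000j on G[0,1]
R2: Y=0.9259+0.000j on G[2,3]
R3: Y=0.01038+0.000j on G[0,3]
R4: Y=0.0002717+0.000j on G[3,2]
I1: z[0]−=0.125, z[2]+=0.125
I2: z[3]−=0.0435, z[1]+=0.0435
C1: Y=0.000+0.003216j on G[1,3]
C2: Y=0.000+0.003534j on G[0,2]
L3: Y=0.000-0.02431j on G[1,3]
I3: z[0]−=0.00484, z[2]+=0.00484
V1: row V2−V3=34.4, i_V1 at 2,3
V2: row V0−V3=1.57, i_V2 at 0,3
solve → V1=30.38-2.888j, V2=32.83+0.000j, V3=-1.570+0.000j
aux → i_V1=-32.64+3.298j, i_V2=0.8666-2.624j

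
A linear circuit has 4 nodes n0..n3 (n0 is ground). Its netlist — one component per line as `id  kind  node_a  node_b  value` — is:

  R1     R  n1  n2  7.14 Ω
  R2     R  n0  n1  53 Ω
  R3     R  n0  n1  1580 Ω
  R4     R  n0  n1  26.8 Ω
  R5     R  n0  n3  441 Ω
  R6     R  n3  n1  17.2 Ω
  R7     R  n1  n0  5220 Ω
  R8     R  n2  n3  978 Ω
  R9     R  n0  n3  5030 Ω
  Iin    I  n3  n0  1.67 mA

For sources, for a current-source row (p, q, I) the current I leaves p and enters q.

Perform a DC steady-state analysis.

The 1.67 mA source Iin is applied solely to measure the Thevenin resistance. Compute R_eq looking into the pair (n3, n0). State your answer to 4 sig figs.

R_eq = 31.75 Ω

Element admittances at DC:
  Y(R1) = 0.1401 S between n1,n2
  Y(R2) = 0.01887 S between n0,n1
  Y(R3) = 0.0006329 S between n0,n1
  Y(R4) = 0.03731 S between n0,n1
  Y(R5) = 0.002268 S between n0,n3
  Y(R6) = 0.05814 S between n3,n1
  Y(R7) = 0.0001916 S between n1,n0
  Y(R8) = 0.001022 S between n2,n3
  Y(R9) = 0.0001988 S between n0,n3
  Iin: injects 0.00167 A into n0 (from n3)
Assemble and solve the 3×3 MNA system:
  V(n1)=-0.02700  V(n2)=-0.02719  V(n3)=-0.05302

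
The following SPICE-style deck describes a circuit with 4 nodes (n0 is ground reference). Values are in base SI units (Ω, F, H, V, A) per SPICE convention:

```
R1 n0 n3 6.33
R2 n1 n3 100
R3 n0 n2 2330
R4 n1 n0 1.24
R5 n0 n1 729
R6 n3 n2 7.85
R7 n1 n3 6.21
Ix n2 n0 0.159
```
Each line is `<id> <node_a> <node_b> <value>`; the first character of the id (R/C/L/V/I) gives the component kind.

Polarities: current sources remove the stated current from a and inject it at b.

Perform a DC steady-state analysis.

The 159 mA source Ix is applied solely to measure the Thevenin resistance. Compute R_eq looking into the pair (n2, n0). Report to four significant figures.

R_eq = 11.14 Ω

MNA unknowns: 3 node voltages V₁..V_3
R1: Y=0.1580 on G[0,3]
R2: Y=0.01000 on G[1,3]
R3: Y=0.0004292 on G[0,2]
R4: Y=0.8065 on G[1,0]
R5: Y=0.001372 on G[0,1]
R6: Y=0.1274 on G[3,2]
R7: Y=0.1610 on G[1,3]
Ix: z[2]−=0.159, z[0]+=0.159
solve → V1=-0.09243, V2=-1.771, V3=-0.5290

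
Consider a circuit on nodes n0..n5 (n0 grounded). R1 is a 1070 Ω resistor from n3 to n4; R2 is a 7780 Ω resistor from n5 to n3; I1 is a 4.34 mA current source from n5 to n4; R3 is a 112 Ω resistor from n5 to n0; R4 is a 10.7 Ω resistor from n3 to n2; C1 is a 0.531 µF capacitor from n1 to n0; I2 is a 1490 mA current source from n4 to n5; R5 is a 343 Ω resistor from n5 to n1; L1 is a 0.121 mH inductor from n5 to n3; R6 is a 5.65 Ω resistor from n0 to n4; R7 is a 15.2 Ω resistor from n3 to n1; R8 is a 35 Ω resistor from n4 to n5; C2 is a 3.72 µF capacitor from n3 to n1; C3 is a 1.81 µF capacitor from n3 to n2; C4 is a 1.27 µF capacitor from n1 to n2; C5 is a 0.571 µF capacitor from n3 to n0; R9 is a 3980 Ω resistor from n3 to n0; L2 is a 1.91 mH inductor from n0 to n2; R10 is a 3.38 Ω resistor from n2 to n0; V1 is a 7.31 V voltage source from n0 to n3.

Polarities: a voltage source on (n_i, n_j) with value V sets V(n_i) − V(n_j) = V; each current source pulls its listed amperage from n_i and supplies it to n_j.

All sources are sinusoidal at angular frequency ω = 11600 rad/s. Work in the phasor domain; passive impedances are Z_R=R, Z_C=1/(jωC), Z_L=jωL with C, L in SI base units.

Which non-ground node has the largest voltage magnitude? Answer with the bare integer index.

4

Element admittances at ω=11600 rad/s:
  Y(R1) = 0.0009346+0.000j S between n3,n4
  Y(R2) = 0.0001285+0.000j S between n5,n3
  I1: injects 0.00434 A into n4 (from n5)
  Y(R3) = 0.008929+0.000j S between n5,n0
  Y(R4) = 0.09346+0.000j S between n3,n2
  Y(C1) = 0.000+0.006160j S between n1,n0
  I2: injects 1.49 A into n5 (from n4)
  Y(R5) = 0.002915+0.000j S between n5,n1
  Y(L1) = 0.000-0.7125j S between n5,n3
  Y(R6) = 0.1770+0.000j S between n0,n4
  Y(R7) = 0.06579+0.000j S between n3,n1
  Y(R8) = 0.02857+0.000j S between n4,n5
  Y(C2) = 0.000+0.04315j S between n3,n1
  Y(C3) = 0.000+0.02100j S between n3,n2
  Y(C4) = 0.000+0.01473j S between n1,n2
  Y(C5) = 0.000+0.006624j S between n3,n0
  Y(R9) = 0.0002513+0.000j S between n3,n0
  Y(L2) = 0.000-0.04513j S between n0,n2
  Y(R10) = 0.2959+0.000j S between n2,n0
  V1: constraint V(n0)−V(n3) = 7.31
Assemble and solve the 6×6 MNA system:
  V(n1)=-6.266+0.9599j  V(n2)=-1.775-0.6742j  V(n3)=-7.310+0.000j  V(n4)=-8.224+0.2959j  V(n5)=-7.204+2.138j
  i(V1)=-2.083-0.1349j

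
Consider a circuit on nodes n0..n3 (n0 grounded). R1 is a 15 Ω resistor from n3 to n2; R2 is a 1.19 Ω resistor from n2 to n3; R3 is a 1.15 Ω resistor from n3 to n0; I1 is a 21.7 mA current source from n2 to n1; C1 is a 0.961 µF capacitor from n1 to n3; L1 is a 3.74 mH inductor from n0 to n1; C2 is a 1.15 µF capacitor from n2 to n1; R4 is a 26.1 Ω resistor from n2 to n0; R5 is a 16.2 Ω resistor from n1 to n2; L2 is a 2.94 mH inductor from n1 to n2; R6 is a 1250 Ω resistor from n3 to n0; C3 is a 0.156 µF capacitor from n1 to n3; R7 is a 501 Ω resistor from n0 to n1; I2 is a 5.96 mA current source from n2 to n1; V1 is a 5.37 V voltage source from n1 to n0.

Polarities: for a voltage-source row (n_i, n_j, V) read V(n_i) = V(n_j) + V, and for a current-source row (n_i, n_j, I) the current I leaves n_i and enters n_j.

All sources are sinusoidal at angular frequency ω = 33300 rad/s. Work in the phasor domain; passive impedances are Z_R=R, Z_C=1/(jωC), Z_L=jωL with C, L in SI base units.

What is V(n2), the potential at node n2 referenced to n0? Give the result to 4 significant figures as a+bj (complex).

Element admittances at ω=33300 rad/s:
  Y(R1) = 0.06667+0.000j S between n3,n2
  Y(R2) = 0.8403+0.000j S between n2,n3
  Y(R3) = 0.8696+0.000j S between n3,n0
  I1: injects 0.0217 A into n1 (from n2)
  Y(C1) = 0.000+0.03200j S between n1,n3
  Y(L1) = 0.000-0.008029j S between n0,n1
  Y(C2) = 0.000+0.03830j S between n2,n1
  Y(R4) = 0.03831+0.000j S between n2,n0
  Y(R5) = 0.06173+0.000j S between n1,n2
  Y(L2) = 0.000-0.01021j S between n1,n2
  Y(R6) = 0.0008000+0.000j S between n3,n0
  Y(C3) = 0.000+0.005195j S between n1,n3
  Y(R7) = 0.001996+0.000j S between n0,n1
  I2: injects 0.00596 A into n1 (from n2)
  V1: constraint V(n1)−V(n0) = 5.37
Assemble and solve the 4×4 MNA system:
  V(n1)=5.370+0.000j  V(n2)=0.5914+0.4231j  V(n3)=0.3085+0.3218j
  i(V1)=-0.3019-0.2532j

0.5914+0.4231j V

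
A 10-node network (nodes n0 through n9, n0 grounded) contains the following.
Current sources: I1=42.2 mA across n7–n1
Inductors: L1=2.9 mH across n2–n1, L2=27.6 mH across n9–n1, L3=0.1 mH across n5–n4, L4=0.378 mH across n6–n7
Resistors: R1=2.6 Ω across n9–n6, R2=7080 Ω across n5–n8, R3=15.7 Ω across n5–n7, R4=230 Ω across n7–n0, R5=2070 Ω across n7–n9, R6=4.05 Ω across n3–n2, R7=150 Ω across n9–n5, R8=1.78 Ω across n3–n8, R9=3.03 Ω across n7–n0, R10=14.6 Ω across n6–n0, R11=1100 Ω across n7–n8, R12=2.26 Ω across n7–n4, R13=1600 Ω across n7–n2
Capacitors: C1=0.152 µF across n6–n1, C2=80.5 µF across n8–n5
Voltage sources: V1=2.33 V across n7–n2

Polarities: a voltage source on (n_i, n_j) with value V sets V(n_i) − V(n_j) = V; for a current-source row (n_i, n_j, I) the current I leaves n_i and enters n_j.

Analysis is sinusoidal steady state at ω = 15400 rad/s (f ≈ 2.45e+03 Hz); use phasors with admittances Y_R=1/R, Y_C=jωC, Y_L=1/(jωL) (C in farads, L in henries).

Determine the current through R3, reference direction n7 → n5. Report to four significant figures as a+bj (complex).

0.03946+0.01971j A

MNA unknowns: 9 node voltages V₁..V_9 plus 1 source current (V1)
I1: z[7]−=0.0422, z[1]+=0.0422
L1: Y=0.000-0.02239j on G[2,1]
R1: Y=0.3846+0.000j on G[9,6]
R2: Y=0.0001412+0.000j on G[5,8]
C1: Y=0.000+0.002341j on G[6,1]
R3: Y=0.06369+0.000j on G[5,7]
R4: Y=0.004348+0.000j on G[7,0]
R5: Y=0.0004831+0.000j on G[7,9]
R6: Y=0.2469+0.000j on G[3,2]
R7: Y=0.006667+0.000j on G[9,5]
R8: Y=0.5618+0.000j on G[3,8]
R9: Y=0.3300+0.000j on G[7,0]
L2: Y=0.000-0.002353j on G[9,1]
R10: Y=0.06849+0.000j on G[6,0]
R11: Y=0.0009091+0.000j on G[7,8]
R12: Y=0.4425+0.000j on G[7,4]
C2: Y=0.000+1.240j on G[8,5]
L3: Y=0.000-0.6494j on G[5,4]
R13: Y=0.0006250+0.000j on G[7,2]
L4: Y=0.000-0.1718j on G[6,7]
V1: row V7−V2=2.33, i_V1 at 7,2
solve → V1=-2.329+1.889j, V2=-2.330+0.004273j, V3=-1.135-0.04565j, V4=-0.5676+0.08125j, V5=-0.6200-0.3052j, V6=0.002370-0.02086j, V7=-0.0004854+0.004273j, V8=-0.6101-0.06759j, V9=0.003189-0.01166j
aux → i_V1=-0.3388+0.01236j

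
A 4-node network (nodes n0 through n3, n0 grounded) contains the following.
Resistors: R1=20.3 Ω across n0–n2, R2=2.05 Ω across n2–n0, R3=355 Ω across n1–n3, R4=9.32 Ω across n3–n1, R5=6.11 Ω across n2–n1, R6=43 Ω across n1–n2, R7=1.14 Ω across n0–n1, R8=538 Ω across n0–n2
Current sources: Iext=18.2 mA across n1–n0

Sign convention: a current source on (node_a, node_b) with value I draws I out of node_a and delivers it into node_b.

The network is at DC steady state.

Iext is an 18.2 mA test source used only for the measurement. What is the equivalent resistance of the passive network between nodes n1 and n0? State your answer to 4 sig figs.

R_eq = 0.9843 Ω

Element admittances at DC:
  Y(R1) = 0.04926 S between n0,n2
  Y(R2) = 0.4878 S between n2,n0
  Y(R3) = 0.002817 S between n1,n3
  Y(R4) = 0.1073 S between n3,n1
  Y(R5) = 0.1637 S between n2,n1
  Y(R6) = 0.02326 S between n1,n2
  Y(R7) = 0.8772 S between n0,n1
  Y(R8) = 0.001859 S between n0,n2
  Iext: injects 0.0182 A into n0 (from n1)
Assemble and solve the 3×3 MNA system:
  V(n1)=-0.01791  V(n2)=-0.004613  V(n3)=-0.01791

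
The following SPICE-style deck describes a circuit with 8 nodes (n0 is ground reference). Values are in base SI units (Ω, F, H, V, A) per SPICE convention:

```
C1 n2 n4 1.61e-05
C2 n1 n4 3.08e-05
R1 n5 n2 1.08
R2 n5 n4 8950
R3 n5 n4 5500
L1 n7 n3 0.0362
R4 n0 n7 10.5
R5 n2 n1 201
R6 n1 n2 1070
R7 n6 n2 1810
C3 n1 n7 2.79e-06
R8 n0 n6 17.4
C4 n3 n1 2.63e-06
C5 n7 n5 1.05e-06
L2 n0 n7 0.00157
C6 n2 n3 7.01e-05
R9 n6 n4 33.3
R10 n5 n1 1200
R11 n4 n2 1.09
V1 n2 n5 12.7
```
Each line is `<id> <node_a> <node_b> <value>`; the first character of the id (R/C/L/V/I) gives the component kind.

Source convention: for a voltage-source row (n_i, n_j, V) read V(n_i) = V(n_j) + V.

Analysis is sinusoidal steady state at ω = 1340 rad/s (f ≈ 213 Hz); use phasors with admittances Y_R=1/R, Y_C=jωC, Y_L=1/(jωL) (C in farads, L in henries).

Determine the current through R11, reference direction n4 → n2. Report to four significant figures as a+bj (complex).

Apply KCL at each of the 7 non-ground nodes and solve the resulting linear system.
Node n1: branches {C2, R5, R6, C3, C4, R10} → V_1 = -0.4237+0.6269j
Node n2: branches {C1, R1, R5, R6, R7, C6, R11, V1} → V_2 = -0.4198+0.4411j
Node n3: branches {L1, C4, C6} → V_3 = -0.5382+0.5643j
Node n4: branches {C1, C2, R2, R3, R9, R11} → V_4 = -0.4238+0.4320j
Node n5: branches {R1, R2, R3, C5, R10, V1} → V_5 = -13.12+0.4411j
Node n6: branches {R7, R8, R9} → V_6 = -0.1472+0.1501j
Node n7: branches {L1, R4, C3, C5, L2} → V_7 = 0.02087+0.01361j
Source currents: i(V1)=-11.77-0.01864j

-0.003661-0.008370j A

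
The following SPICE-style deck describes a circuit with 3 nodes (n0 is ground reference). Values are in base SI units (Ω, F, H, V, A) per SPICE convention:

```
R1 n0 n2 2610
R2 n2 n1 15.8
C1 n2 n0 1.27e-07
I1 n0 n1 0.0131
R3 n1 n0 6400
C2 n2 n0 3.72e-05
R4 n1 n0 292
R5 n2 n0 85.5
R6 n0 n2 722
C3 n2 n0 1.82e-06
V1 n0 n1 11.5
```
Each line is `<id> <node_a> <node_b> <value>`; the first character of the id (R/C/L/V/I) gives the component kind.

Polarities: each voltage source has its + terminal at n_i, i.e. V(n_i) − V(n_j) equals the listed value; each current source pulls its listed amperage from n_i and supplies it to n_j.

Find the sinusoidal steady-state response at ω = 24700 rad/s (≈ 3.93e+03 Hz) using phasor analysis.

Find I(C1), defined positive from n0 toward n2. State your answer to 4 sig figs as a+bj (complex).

Apply KCL at each of the 2 non-ground nodes and solve the resulting linear system.
Node n1: branches {R2, I1, R3, R4, V1} → V_1 = -11.50+0.000j
Node n2: branches {R1, R2, C1, C2, R5, R6, C3} → V_2 = -0.05938+0.7480j
Source currents: i(V1)=-0.7784-0.04734j

0.002346+0.0001863j A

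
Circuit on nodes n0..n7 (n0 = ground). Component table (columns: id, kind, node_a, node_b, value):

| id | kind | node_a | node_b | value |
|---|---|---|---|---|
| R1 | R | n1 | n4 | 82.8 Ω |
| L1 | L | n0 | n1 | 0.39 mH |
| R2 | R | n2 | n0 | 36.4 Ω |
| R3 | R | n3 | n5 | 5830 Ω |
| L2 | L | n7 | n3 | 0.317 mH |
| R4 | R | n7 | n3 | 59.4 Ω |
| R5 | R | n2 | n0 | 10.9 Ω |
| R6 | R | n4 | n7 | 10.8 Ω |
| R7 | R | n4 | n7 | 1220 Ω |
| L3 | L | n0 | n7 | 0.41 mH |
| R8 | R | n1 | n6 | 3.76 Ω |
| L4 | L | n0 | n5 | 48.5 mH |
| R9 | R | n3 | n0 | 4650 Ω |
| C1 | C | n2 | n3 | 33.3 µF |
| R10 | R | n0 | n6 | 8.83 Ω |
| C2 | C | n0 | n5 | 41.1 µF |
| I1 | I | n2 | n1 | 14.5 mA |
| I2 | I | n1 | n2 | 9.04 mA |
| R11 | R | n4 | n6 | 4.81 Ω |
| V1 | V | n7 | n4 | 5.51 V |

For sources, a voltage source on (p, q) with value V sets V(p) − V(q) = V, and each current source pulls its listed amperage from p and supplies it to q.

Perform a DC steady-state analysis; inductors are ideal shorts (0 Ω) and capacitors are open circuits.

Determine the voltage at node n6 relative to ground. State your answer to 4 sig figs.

-1.951 V

MNA unknowns: 7 node voltages V₁..V_7 plus 5 source currents (L1, L2, L3, L4, V1)
R1: Y=0.01208 on G[1,4]
L1: row V0−V1=0, i_L1 at 0,1
R2: Y=0.02747 on G[2,0]
R3: Y=0.0001715 on G[3,5]
L2: row V7−V3=0, i_L2 at 7,3
R4: Y=0.01684 on G[7,3]
R5: Y=0.09174 on G[2,0]
R6: Y=0.09259 on G[4,7]
R7: Y=0.0008197 on G[4,7]
L3: row V0−V7=0, i_L3 at 0,7
R8: Y=0.2660 on G[1,6]
L4: row V0−V5=0, i_L4 at 0,5
R9: Y=0.0002151 on G[3,0]
C1: Y=0.000 on G[2,3]
R10: Y=0.1133 on G[0,6]
C2: Y=0.000 on G[0,5]
I1: z[2]−=0.0145, z[1]+=0.0145
I2: z[1]−=0.00904, z[2]+=0.00904
R11: Y=0.2079 on G[4,6]
V1: row V7−V4=5.51, i_V1 at 7,4
solve → V1=0.000, V2=-0.04580, V3=0.000, V4=-5.510, V5=0.000, V6=-1.951, V7=0.000
aux → i_L1=0.5800, i_L2=0.000, i_L3=-0.8064, i_L4=0.000, i_V1=-1.321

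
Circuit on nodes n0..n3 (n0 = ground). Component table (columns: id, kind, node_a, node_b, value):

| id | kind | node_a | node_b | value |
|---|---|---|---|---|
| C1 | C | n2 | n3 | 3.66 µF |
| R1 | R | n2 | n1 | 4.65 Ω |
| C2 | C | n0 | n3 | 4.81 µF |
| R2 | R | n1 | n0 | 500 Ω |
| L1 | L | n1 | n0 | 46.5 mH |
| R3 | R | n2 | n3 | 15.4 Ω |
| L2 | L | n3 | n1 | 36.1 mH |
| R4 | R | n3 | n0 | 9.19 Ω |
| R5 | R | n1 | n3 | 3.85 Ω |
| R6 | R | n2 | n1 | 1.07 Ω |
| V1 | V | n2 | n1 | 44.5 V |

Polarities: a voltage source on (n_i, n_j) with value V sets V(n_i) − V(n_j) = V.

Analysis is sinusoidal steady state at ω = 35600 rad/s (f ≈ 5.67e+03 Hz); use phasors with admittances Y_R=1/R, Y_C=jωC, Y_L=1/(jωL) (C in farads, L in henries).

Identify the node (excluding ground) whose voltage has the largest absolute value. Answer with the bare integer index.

Element admittances at ω=35600 rad/s:
  Y(C1) = 0.000+0.1303j S between n2,n3
  Y(R1) = 0.2151+0.000j S between n2,n1
  Y(C2) = 0.000+0.1712j S between n0,n3
  Y(R2) = 0.002000+0.000j S between n1,n0
  Y(L1) = 0.000-0.0006041j S between n1,n0
  Y(R3) = 0.06494+0.000j S between n2,n3
  Y(L2) = 0.000-0.0007781j S between n3,n1
  Y(R4) = 0.1088+0.000j S between n3,n0
  Y(R5) = 0.2597+0.000j S between n1,n3
  Y(R6) = 0.9346+0.000j S between n2,n1
  V1: constraint V(n2)−V(n1) = 44.5
Assemble and solve the 4×4 MNA system:
  V(n1)=-13.55-12.44j  V(n2)=30.95-12.44j  V(n3)=0.1609-0.09991j
  i(V1)=-54.77-3.210j

2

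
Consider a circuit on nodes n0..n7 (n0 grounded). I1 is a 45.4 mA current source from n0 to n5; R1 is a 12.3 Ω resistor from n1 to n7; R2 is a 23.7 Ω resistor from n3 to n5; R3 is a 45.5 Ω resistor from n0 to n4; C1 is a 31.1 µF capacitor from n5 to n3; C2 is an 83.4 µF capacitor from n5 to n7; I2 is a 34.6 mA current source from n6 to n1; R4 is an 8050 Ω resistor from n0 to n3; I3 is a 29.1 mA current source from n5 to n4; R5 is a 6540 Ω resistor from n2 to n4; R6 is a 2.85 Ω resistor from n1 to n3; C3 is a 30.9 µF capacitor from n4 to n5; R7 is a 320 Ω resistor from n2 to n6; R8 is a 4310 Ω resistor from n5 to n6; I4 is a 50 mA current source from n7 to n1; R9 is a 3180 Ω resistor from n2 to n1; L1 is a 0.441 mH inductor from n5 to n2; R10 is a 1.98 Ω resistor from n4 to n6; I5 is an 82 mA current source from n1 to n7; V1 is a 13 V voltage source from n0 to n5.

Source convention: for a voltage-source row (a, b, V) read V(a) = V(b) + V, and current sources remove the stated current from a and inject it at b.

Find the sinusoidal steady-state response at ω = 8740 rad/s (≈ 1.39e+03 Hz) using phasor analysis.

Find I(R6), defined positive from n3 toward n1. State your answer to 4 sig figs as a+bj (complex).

Element admittances at ω=8740 rad/s:
  I1: injects 0.0454 A into n5 (from n0)
  Y(R1) = 0.08130+0.000j S between n1,n7
  Y(R2) = 0.04219+0.000j S between n3,n5
  Y(R3) = 0.02198+0.000j S between n0,n4
  Y(C1) = 0.000+0.2718j S between n5,n3
  Y(C2) = 0.000+0.7289j S between n5,n7
  I2: injects 0.0346 A into n1 (from n6)
  Y(R4) = 0.0001242+0.000j S between n0,n3
  I3: injects 0.0291 A into n4 (from n5)
  Y(R5) = 0.0001529+0.000j S between n2,n4
  Y(R6) = 0.3509+0.000j S between n1,n3
  Y(C3) = 0.000+0.2701j S between n4,n5
  Y(R7) = 0.003125+0.000j S between n2,n6
  Y(R8) = 0.0002320+0.000j S between n5,n6
  I4: injects 0.05 A into n1 (from n7)
  Y(R9) = 0.0003145+0.000j S between n2,n1
  Y(L1) = 0.000-0.2594j S between n5,n2
  Y(R10) = 0.5051+0.000j S between n4,n6
  I5: injects 0.082 A into n7 (from n1)
  V1: constraint V(n0)−V(n5) = 13
Assemble and solve the 8×8 MNA system:
  V(n1)=-13.00-0.02127j  V(n2)=-12.99+0.0002243j  V(n3)=-13.00-0.01603j  V(n4)=-12.90-1.029j  V(n5)=-13.00+0.000j  V(n6)=-12.97-1.023j  V(n7)=-13.00-0.04396j
  i(V1)=-0.3306-0.02263j

-0.002562+0.001838j A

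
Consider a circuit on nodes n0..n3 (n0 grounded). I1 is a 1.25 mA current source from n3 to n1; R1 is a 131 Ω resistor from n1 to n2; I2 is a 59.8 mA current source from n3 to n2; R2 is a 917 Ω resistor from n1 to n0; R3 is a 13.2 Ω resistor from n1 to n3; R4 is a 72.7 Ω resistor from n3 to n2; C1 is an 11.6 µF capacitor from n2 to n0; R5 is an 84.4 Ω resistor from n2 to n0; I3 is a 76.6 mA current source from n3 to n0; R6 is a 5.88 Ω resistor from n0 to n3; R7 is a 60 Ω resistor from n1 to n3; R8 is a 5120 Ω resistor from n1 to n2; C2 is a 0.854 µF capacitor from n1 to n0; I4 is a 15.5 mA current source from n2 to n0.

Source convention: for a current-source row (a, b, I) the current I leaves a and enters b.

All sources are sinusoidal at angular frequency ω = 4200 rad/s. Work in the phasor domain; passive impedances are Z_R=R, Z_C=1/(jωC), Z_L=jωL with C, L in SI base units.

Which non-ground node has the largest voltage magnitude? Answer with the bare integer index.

3

Element admittances at ω=4200 rad/s:
  I1: injects 0.00125 A into n1 (from n3)
  Y(R1) = 0.007634+0.000j S between n1,n2
  I2: injects 0.0598 A into n2 (from n3)
  Y(R2) = 0.001091+0.000j S between n1,n0
  Y(R3) = 0.07576+0.000j S between n1,n3
  Y(R4) = 0.01376+0.000j S between n3,n2
  Y(C1) = 0.000+0.04872j S between n2,n0
  Y(R5) = 0.01185+0.000j S between n2,n0
  I3: injects 0.0766 A into n0 (from n3)
  Y(R6) = 0.1701+0.000j S between n0,n3
  Y(R7) = 0.01667+0.000j S between n1,n3
  Y(R8) = 0.0001953+0.000j S between n1,n2
  Y(C2) = 0.000+0.003587j S between n1,n0
  I4: injects 0.0155 A into n0 (from n2)
Assemble and solve the 3×3 MNA system:
  V(n1)=-0.5895-0.04610j  V(n2)=0.2781-0.4313j  V(n3)=-0.6817-0.03690j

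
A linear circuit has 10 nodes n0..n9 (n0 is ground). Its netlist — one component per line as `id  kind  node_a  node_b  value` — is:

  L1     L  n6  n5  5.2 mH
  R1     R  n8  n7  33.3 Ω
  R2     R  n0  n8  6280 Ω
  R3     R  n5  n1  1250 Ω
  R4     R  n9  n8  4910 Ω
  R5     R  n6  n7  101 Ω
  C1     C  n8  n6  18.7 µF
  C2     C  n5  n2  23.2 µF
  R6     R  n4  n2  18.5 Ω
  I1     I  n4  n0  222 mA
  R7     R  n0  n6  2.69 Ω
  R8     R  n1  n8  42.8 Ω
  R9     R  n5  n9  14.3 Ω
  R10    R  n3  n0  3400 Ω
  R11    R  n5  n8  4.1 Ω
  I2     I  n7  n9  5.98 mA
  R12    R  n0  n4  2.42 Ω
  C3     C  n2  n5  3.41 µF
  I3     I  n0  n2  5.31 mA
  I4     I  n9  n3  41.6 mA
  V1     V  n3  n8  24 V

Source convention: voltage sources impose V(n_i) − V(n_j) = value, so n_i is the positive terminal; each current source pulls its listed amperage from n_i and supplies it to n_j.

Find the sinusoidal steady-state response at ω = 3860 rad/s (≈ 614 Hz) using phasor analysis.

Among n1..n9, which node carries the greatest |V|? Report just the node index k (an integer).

MNA unknowns: 9 node voltages V₁..V_9 plus 1 source current (V1)
L1: Y=0.000-0.04982j on G[6,5]
R1: Y=0.03003+0.000j on G[8,7]
R2: Y=0.0001592+0.000j on G[0,8]
R3: Y=0.0008000+0.000j on G[5,1]
R4: Y=0.0002037+0.000j on G[9,8]
R5: Y=0.009901+0.000j on G[6,7]
C1: Y=0.000+0.07218j on G[8,6]
C2: Y=0.000+0.08955j on G[5,2]
R6: Y=0.05405+0.000j on G[4,2]
I1: z[4]−=0.222, z[0]+=0.222
R7: Y=0.3717+0.000j on G[0,6]
R8: Y=0.02336+0.000j on G[1,8]
R9: Y=0.06993+0.000j on G[5,9]
R10: Y=0.0002941+0.000j on G[3,0]
R11: Y=0.2439+0.000j on G[5,8]
I2: z[7]−=0.00598, z[9]+=0.00598
R12: Y=0.4132+0.000j on G[0,4]
C3: Y=0.000+0.01316j on G[2,5]
I3: z[0]−=0.00531, z[2]+=0.00531
I4: z[9]−=0.0416, z[3]+=0.0416
V1: row V3−V8=24, i_V1 at 3,8
solve → V1=-0.2849+0.03340j, V2=-0.4063-0.03018j, V3=23.72+0.03589j, V4=-0.5221-0.003492j, V5=-0.4204-0.03942j, V6=-0.02120+0.003837j, V7=-0.3658+0.02794j, V8=-0.2802+0.03589j, V9=-0.9278-0.03920j
aux → i_V1=0.03462-1.056e-05j

3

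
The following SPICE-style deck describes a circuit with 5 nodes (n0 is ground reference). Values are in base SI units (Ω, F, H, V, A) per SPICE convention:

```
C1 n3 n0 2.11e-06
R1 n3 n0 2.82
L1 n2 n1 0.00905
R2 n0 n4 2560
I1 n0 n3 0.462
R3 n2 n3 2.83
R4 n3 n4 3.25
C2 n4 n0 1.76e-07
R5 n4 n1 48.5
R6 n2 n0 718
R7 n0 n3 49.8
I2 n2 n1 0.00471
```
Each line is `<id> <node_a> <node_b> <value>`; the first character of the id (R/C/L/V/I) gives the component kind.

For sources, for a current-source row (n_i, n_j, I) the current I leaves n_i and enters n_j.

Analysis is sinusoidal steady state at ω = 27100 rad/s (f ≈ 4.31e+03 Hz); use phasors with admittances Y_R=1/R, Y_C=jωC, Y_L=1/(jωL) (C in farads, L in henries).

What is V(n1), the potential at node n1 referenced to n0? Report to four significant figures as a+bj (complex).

Apply KCL at each of the 4 non-ground nodes and solve the resulting linear system.
Node n1: branches {L1, R5, I2} → V_1 = 1.426-0.1626j
Node n2: branches {L1, R3, R6, I2} → V_2 = 1.177-0.1988j
Node n3: branches {C1, R1, I1, R3, R4, R7} → V_3 = 1.195-0.1967j
Node n4: branches {R2, R4, C2, R5} → V_4 = 1.205-0.2118j

1.426-0.1626j V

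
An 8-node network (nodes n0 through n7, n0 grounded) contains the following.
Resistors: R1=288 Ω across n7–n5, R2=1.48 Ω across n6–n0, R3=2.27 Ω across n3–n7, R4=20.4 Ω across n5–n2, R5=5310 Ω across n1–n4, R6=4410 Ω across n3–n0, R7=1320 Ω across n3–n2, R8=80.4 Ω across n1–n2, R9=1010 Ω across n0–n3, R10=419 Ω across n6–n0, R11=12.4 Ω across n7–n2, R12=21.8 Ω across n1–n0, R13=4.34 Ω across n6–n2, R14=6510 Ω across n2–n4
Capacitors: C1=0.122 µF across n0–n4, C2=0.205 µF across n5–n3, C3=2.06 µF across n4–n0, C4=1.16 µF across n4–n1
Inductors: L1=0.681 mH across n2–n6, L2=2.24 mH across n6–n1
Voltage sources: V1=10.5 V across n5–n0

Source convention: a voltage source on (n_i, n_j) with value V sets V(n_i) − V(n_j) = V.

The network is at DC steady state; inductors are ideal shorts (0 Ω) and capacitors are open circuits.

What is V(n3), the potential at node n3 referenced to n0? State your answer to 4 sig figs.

1.088 V

Element admittances at DC:
  Y(R1) = 0.003472 S between n7,n5
  Y(C1) = 0.000 S between n0,n4
  Y(R2) = 0.6757 S between n6,n0
  Y(C2) = 0.000 S between n5,n3
  Y(R3) = 0.4405 S between n3,n7
  Y(R4) = 0.04902 S between n5,n2
  Y(C3) = 0.000 S between n4,n0
  Y(R5) = 0.0001883 S between n1,n4
  Y(C4) = 0.000 S between n4,n1
  L1: short n2↔n6 (DC inductor)
  Y(R6) = 0.0002268 S between n3,n0
  Y(R7) = 0.0007576 S between n3,n2
  L2: short n6↔n1 (DC inductor)
  Y(R8) = 0.01244 S between n1,n2
  Y(R9) = 0.0009901 S between n0,n3
  Y(R10) = 0.002387 S between n6,n0
  Y(R11) = 0.08065 S between n7,n2
  Y(R12) = 0.04587 S between n1,n0
  Y(R13) = 0.2304 S between n6,n2
  Y(R14) = 0.0001536 S between n2,n4
  V1: constraint V(n5)−V(n0) = 10.5
Assemble and solve the 10×10 MNA system:
  V(n1)=0.7064  V(n2)=0.7064  V(n3)=1.088  V(n4)=0.7064  V(n5)=10.50  V(n6)=0.7064  V(n7)=1.092
  i(L1)=0.5114  i(L2)=0.03241  i(V1)=-0.5127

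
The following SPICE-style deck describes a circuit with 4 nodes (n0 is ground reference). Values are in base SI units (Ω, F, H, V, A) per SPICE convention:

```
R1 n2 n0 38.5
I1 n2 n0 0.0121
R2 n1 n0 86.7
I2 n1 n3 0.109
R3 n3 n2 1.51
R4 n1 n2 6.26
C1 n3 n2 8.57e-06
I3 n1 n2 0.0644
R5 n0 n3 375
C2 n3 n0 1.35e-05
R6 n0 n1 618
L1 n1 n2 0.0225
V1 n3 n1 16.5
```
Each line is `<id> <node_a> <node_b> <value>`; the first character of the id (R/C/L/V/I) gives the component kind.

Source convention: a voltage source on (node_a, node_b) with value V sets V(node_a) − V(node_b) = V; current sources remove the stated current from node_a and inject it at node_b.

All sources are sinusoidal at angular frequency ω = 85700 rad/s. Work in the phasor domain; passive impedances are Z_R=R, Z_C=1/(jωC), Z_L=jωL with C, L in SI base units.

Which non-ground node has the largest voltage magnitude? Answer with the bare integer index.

MNA unknowns: 3 node voltages V₁..V_3 plus 1 source current (V1)
R1: Y=0.02597+0.000j on G[2,0]
I1: z[2]−=0.0121, z[0]+=0.0121
R2: Y=0.01153+0.000j on G[1,0]
I2: z[1]−=0.109, z[3]+=0.109
R3: Y=0.6623+0.000j on G[3,2]
R4: Y=0.1597+0.000j on G[1,2]
C1: Y=0.000+0.7344j on G[3,2]
I3: z[1]−=0.0644, z[2]+=0.0644
R5: Y=0.002667+0.000j on G[0,3]
C2: Y=0.000+1.157j on G[3,0]
R6: Y=0.001618+0.000j on G[0,1]
L1: Y=0.000-0.0005186j on G[1,2]
V1: row V3−V1=16.5, i_V1 at 3,1
solve → V1=-16.53-0.2170j, V2=-1.759+1.300j, V3=-0.02621-0.2170j
aux → i_V1=-2.404-0.2375j

1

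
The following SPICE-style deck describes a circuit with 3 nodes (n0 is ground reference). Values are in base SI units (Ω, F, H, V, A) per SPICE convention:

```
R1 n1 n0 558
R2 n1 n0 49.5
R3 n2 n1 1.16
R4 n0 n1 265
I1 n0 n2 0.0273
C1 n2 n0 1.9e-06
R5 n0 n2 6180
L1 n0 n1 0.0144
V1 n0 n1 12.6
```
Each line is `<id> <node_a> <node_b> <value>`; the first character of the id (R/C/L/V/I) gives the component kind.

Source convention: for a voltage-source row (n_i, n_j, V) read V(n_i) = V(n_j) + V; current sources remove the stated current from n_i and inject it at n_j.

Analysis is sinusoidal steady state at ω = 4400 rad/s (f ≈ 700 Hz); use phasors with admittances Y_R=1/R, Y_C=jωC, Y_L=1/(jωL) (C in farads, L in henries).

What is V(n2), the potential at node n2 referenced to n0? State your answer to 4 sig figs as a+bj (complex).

Element admittances at ω=4400 rad/s:
  Y(R1) = 0.001792+0.000j S between n1,n0
  Y(R2) = 0.02020+0.000j S between n1,n0
  Y(R3) = 0.8621+0.000j S between n2,n1
  Y(R4) = 0.003774+0.000j S between n0,n1
  I1: injects 0.0273 A into n2 (from n0)
  Y(C1) = 0.000+0.008360j S between n2,n0
  Y(R5) = 0.0001618+0.000j S between n0,n2
  Y(L1) = 0.000-0.01578j S between n0,n1
  V1: constraint V(n0)−V(n1) = 12.6
Assemble and solve the 3×3 MNA system:
  V(n1)=-12.60+0.000j  V(n2)=-12.56+0.1218j
  i(V1)=-0.3550+0.09384j

-12.56+0.1218j V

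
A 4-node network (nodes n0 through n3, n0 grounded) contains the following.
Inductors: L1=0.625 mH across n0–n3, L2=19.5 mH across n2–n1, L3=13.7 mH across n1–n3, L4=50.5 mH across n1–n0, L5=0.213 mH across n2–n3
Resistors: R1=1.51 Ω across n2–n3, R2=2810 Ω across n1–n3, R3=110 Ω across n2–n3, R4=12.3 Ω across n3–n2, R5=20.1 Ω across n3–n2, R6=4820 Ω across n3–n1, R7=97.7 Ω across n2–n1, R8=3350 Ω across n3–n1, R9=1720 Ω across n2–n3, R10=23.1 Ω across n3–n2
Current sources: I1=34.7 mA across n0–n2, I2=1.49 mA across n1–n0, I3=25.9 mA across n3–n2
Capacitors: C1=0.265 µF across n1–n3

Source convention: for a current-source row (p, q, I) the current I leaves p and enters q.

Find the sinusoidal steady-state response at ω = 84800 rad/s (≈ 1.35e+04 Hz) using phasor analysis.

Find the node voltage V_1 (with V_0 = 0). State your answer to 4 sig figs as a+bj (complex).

-0.02284+1.782j V

Element admittances at ω=84800 rad/s:
  Y(L1) = 0.000-0.01887j S between n0,n3
  Y(R1) = 0.6623+0.000j S between n2,n3
  Y(L2) = 0.000-0.0006047j S between n2,n1
  Y(R2) = 0.0003559+0.000j S between n1,n3
  Y(R3) = 0.009091+0.000j S between n2,n3
  I1: injects 0.0347 A into n2 (from n0)
  I2: injects 0.00149 A into n0 (from n1)
  Y(R4) = 0.08130+0.000j S between n3,n2
  Y(R5) = 0.04975+0.000j S between n3,n2
  Y(L3) = 0.000-0.0008608j S between n1,n3
  Y(R6) = 0.0002075+0.000j S between n3,n1
  Y(R7) = 0.01024+0.000j S between n2,n1
  Y(C1) = 0.000+0.02247j S between n1,n3
  Y(R8) = 0.0002985+0.000j S between n3,n1
  Y(L4) = 0.000-0.0002335j S between n1,n0
  Y(R9) = 0.0005814+0.000j S between n2,n3
  Y(L5) = 0.000-0.05536j S between n2,n3
  Y(R10) = 0.04329+0.000j S between n3,n2
  I3: injects 0.0259 A into n2 (from n3)
Assemble and solve the 3×3 MNA system:
  V(n1)=-0.02284+1.782j  V(n2)=0.07046+1.743j  V(n3)=0.0002826+1.738j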